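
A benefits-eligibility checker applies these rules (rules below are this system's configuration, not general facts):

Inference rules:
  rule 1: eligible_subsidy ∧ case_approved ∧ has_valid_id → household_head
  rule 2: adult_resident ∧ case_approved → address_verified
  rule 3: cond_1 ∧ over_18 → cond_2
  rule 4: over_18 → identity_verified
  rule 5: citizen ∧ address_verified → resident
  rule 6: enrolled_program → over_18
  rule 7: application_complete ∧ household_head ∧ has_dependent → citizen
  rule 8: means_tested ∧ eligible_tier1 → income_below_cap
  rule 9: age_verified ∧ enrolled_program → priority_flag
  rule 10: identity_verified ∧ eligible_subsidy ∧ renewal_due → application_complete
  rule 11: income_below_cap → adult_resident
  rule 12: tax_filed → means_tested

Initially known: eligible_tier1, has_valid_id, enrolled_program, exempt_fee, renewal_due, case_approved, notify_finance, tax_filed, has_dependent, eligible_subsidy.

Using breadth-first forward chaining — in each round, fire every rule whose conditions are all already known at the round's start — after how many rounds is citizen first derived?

4

Round 1: rule 1 [eligible_subsidy ∧ case_approved ∧ has_valid_id → household_head]; rule 6 [enrolled_program → over_18]; rule 12 [tax_filed → means_tested]. New: household_head, over_18, means_tested.
Round 2: rule 4 [over_18 → identity_verified]; rule 8 [means_tested ∧ eligible_tier1 → income_below_cap]. New: identity_verified, income_below_cap.
Round 3: rule 10 [identity_verified ∧ eligible_subsidy ∧ renewal_due → application_complete]; rule 11 [income_below_cap → adult_resident]. New: application_complete, adult_resident.
Round 4: rule 2 [adult_resident ∧ case_approved → address_verified]; rule 7 [application_complete ∧ household_head ∧ has_dependent → citizen]. New: address_verified, citizen.
citizen first appears in round 4.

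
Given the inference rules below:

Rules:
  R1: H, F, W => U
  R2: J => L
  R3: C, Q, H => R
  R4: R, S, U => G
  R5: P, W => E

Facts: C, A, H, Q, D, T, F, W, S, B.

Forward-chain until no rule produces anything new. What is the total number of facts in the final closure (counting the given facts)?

13

[1] R1 [H, F, W => U]; R3 [C, Q, H => R]. ⇒ new: U, R.
[2] R4 [R, S, U => G]. ⇒ new: G.
Closure: {A, B, C, D, F, G, H, Q, R, S, T, U, W} — 13 facts.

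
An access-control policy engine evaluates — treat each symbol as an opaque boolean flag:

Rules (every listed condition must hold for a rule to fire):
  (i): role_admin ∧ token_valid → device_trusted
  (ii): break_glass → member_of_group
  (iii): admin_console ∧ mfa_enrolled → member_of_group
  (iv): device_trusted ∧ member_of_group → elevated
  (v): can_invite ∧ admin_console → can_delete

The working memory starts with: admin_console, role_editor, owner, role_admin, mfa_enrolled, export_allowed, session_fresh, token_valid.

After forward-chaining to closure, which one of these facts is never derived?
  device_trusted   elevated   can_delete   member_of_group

Round 1: (i) [role_admin ∧ token_valid → device_trusted]; (iii) [admin_console ∧ mfa_enrolled → member_of_group]. Adds device_trusted, member_of_group.
Round 2: (iv) [device_trusted ∧ member_of_group → elevated]. Adds elevated.
Derived: elevated (round 2), member_of_group (round 1), device_trusted (round 1). can_delete never appears in any round.

can_delete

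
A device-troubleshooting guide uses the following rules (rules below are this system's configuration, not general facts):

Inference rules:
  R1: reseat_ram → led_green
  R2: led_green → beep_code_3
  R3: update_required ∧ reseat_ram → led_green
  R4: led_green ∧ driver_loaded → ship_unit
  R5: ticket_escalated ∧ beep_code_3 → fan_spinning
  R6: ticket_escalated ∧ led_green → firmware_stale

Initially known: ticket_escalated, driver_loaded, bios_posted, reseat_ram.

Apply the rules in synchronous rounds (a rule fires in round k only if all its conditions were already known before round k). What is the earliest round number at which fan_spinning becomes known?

Round 1 — R1, derive led_green.
Round 2 — R2, R4, R6, derive beep_code_3, ship_unit, firmware_stale.
Round 3 — R5, derive fan_spinning.
fan_spinning first appears in round 3.

3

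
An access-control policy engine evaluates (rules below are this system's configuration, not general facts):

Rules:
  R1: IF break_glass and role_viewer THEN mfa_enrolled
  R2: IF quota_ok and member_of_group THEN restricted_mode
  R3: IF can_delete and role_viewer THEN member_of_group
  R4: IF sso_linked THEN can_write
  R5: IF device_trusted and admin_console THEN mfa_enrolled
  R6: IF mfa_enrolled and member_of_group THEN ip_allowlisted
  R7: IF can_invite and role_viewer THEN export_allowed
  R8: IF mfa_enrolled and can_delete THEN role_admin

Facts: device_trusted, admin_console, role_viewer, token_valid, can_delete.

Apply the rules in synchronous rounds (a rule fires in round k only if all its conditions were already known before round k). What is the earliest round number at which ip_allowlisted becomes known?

2

Round 1: R3 [IF can_delete and role_viewer THEN member_of_group]; R5 [IF device_trusted and admin_console THEN mfa_enrolled]. New: member_of_group, mfa_enrolled.
Round 2: R6 [IF mfa_enrolled and member_of_group THEN ip_allowlisted]; R8 [IF mfa_enrolled and can_delete THEN role_admin]. New: ip_allowlisted, role_admin.
ip_allowlisted first appears in round 2.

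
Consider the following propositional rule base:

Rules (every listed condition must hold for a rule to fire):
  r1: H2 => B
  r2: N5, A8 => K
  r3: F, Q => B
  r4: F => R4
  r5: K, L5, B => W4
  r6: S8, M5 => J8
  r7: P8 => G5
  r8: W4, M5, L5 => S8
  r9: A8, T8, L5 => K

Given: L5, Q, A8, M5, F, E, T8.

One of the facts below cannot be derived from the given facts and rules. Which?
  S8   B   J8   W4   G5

[1] r3 [F, Q => B]; r4 [F => R4]; r9 [A8, T8, L5 => K]. ⇒ new: B, R4, K.
[2] r5 [K, L5, B => W4]. ⇒ new: W4.
[3] r8 [W4, M5, L5 => S8]. ⇒ new: S8.
[4] r6 [S8, M5 => J8]. ⇒ new: J8.
Derived: J8 (round 4), B (round 1), S8 (round 3), W4 (round 2). G5 never appears in any round.

G5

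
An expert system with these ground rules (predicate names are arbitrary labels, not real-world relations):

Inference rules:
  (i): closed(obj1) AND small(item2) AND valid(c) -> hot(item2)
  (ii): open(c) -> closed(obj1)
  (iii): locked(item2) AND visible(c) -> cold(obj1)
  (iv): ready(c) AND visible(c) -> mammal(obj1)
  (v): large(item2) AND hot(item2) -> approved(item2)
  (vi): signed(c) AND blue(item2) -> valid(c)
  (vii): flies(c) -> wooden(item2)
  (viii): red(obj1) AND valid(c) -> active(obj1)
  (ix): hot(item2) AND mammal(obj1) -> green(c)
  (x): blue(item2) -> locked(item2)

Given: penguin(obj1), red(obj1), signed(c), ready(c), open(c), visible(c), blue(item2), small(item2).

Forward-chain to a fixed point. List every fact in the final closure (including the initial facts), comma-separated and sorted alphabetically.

active(obj1), blue(item2), closed(obj1), cold(obj1), green(c), hot(item2), locked(item2), mammal(obj1), open(c), penguin(obj1), ready(c), red(obj1), signed(c), small(item2), valid(c), visible(c)

Round 1: (ii) [open(c) -> closed(obj1)]; (iv) [ready(c) AND visible(c) -> mammal(obj1)]; (vi) [signed(c) AND blue(item2) -> valid(c)]; (x) [blue(item2) -> locked(item2)]. Adds closed(obj1), mammal(obj1), valid(c), locked(item2).
Round 2: (i) [closed(obj1) AND small(item2) AND valid(c) -> hot(item2)]; (iii) [locked(item2) AND visible(c) -> cold(obj1)]; (viii) [red(obj1) AND valid(c) -> active(obj1)]. Adds hot(item2), cold(obj1), active(obj1).
Round 3: (ix) [hot(item2) AND mammal(obj1) -> green(c)]. Adds green(c).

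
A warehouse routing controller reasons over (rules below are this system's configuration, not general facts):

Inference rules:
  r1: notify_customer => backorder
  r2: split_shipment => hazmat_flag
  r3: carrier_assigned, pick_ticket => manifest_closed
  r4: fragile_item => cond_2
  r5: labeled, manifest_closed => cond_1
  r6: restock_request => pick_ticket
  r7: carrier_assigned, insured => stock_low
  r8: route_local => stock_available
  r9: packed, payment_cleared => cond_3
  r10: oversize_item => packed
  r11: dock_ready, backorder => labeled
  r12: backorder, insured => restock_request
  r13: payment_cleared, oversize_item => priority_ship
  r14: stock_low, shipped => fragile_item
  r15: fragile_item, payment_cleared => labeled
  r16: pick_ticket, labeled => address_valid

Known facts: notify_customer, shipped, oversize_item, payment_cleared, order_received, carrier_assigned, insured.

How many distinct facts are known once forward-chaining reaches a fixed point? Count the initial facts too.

[1] r1 [notify_customer => backorder]; r7 [carrier_assigned, insured => stock_low]; r10 [oversize_item => packed]; r13 [payment_cleared, oversize_item => priority_ship]. ⇒ new: backorder, stock_low, packed, priority_ship.
[2] r9 [packed, payment_cleared => cond_3]; r12 [backorder, insured => restock_request]; r14 [stock_low, shipped => fragile_item]. ⇒ new: cond_3, restock_request, fragile_item.
[3] r4 [fragile_item => cond_2]; r6 [restock_request => pick_ticket]; r15 [fragile_item, payment_cleared => labeled]. ⇒ new: cond_2, pick_ticket, labeled.
[4] r3 [carrier_assigned, pick_ticket => manifest_closed]; r16 [pick_ticket, labeled => address_valid]. ⇒ new: manifest_closed, address_valid.
[5] r5 [labeled, manifest_closed => cond_1]. ⇒ new: cond_1.
Closure: {address_valid, backorder, carrier_assigned, cond_1, cond_2, cond_3, fragile_item, insured, labeled, manifest_closed, notify_customer, order_received, oversize_item, packed, payment_cleared, pick_ticket, priority_ship, restock_request, shipped, stock_low} — 20 facts.

20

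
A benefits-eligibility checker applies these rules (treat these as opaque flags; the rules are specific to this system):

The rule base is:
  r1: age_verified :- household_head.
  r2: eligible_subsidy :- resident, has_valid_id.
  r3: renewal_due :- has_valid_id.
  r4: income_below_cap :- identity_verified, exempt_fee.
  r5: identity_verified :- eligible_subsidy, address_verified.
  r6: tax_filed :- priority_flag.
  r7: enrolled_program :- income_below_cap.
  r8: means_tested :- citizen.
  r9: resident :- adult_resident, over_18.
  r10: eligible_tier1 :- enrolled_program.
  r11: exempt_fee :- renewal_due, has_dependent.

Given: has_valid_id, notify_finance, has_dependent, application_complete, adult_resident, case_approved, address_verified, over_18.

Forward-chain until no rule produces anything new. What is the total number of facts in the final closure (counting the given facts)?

16

[1] r3 [renewal_due :- has_valid_id.]; r9 [resident :- adult_resident, over_18.]. ⇒ new: renewal_due, resident.
[2] r2 [eligible_subsidy :- resident, has_valid_id.]; r11 [exempt_fee :- renewal_due, has_dependent.]. ⇒ new: eligible_subsidy, exempt_fee.
[3] r5 [identity_verified :- eligible_subsidy, address_verified.]. ⇒ new: identity_verified.
[4] r4 [income_below_cap :- identity_verified, exempt_fee.]. ⇒ new: income_below_cap.
[5] r7 [enrolled_program :- income_below_cap.]. ⇒ new: enrolled_program.
[6] r10 [eligible_tier1 :- enrolled_program.]. ⇒ new: eligible_tier1.
Closure: {address_verified, adult_resident, application_complete, case_approved, eligible_subsidy, eligible_tier1, enrolled_program, exempt_fee, has_dependent, has_valid_id, identity_verified, income_below_cap, notify_finance, over_18, renewal_due, resident} — 16 facts.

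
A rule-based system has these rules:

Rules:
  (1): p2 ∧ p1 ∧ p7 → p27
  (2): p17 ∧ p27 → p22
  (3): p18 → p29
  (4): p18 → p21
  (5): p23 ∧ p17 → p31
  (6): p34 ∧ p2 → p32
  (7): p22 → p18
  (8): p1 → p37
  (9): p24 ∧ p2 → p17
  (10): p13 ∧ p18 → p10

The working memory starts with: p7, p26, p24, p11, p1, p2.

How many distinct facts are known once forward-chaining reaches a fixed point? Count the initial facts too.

Round 1: (1) [p2 ∧ p1 ∧ p7 → p27]; (8) [p1 → p37]; (9) [p24 ∧ p2 → p17]. New: p27, p37, p17.
Round 2: (2) [p17 ∧ p27 → p22]. New: p22.
Round 3: (7) [p22 → p18]. New: p18.
Round 4: (3) [p18 → p29]; (4) [p18 → p21]. New: p29, p21.
Closure: {p1, p11, p17, p18, p2, p21, p22, p24, p26, p27, p29, p37, p7} — 13 facts.

13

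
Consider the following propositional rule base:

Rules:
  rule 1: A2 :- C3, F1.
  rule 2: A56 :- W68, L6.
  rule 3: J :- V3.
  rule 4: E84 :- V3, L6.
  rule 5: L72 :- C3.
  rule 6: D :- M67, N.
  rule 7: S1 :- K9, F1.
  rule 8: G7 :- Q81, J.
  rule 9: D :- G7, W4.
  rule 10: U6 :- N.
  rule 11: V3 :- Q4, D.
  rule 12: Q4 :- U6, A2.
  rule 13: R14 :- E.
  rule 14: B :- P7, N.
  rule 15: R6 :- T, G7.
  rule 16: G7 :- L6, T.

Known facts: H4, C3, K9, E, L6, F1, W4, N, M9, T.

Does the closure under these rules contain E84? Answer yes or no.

[1] rule 1 [A2 :- C3, F1.]; rule 5 [L72 :- C3.]; rule 7 [S1 :- K9, F1.]; rule 10 [U6 :- N.]; rule 13 [R14 :- E.]; rule 16 [G7 :- L6, T.]. ⇒ new: A2, L72, S1, U6, R14, G7.
[2] rule 9 [D :- G7, W4.]; rule 12 [Q4 :- U6, A2.]; rule 15 [R6 :- T, G7.]. ⇒ new: D, Q4, R6.
[3] rule 11 [V3 :- Q4, D.]. ⇒ new: V3.
[4] rule 3 [J :- V3.]; rule 4 [E84 :- V3, L6.]. ⇒ new: J, E84.
E84 appears in round 4, so it is derivable.

yes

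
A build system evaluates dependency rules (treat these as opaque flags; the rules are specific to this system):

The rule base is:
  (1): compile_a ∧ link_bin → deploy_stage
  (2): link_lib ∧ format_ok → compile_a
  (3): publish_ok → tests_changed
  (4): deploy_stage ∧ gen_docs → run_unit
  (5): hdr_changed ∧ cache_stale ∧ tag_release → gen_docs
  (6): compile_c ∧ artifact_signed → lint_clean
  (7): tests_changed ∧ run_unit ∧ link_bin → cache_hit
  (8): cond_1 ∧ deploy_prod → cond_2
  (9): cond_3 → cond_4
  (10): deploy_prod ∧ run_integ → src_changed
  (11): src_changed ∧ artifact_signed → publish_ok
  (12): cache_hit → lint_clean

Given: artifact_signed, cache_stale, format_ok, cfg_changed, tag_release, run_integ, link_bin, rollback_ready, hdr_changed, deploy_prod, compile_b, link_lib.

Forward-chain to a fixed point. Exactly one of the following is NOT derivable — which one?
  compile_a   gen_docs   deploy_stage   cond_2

cond_2

[1] (2) [link_lib ∧ format_ok → compile_a]; (5) [hdr_changed ∧ cache_stale ∧ tag_release → gen_docs]; (10) [deploy_prod ∧ run_integ → src_changed]. ⇒ new: compile_a, gen_docs, src_changed.
[2] (1) [compile_a ∧ link_bin → deploy_stage]; (11) [src_changed ∧ artifact_signed → publish_ok]. ⇒ new: deploy_stage, publish_ok.
[3] (3) [publish_ok → tests_changed]; (4) [deploy_stage ∧ gen_docs → run_unit]. ⇒ new: tests_changed, run_unit.
[4] (7) [tests_changed ∧ run_unit ∧ link_bin → cache_hit]. ⇒ new: cache_hit.
[5] (12) [cache_hit → lint_clean]. ⇒ new: lint_clean.
Derived: deploy_stage (round 2), gen_docs (round 1), compile_a (round 1). cond_2 never appears in any round.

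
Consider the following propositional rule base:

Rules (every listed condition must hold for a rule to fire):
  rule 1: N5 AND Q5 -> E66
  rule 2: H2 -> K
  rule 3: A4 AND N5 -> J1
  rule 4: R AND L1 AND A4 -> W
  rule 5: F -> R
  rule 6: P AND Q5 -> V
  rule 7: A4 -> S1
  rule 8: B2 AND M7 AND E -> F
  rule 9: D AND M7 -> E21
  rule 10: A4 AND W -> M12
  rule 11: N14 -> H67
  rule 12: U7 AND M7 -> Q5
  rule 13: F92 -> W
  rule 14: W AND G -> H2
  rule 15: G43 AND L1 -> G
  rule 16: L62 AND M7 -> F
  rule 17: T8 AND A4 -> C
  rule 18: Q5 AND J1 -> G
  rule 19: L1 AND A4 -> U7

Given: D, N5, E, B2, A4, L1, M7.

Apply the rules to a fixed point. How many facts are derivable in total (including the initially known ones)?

Round 1 fires rule 3, rule 7, rule 8, rule 9, rule 19, giving J1, S1, F, E21, U7.
Round 2 fires rule 5, rule 12, giving R, Q5.
Round 3 fires rule 1, rule 4, rule 18, giving E66, W, G.
Round 4 fires rule 10, rule 14, giving M12, H2.
Round 5 fires rule 2, giving K.
Closure: {A4, B2, D, E, E21, E66, F, G, H2, J1, K, L1, M12, M7, N5, Q5, R, S1, U7, W} — 20 facts.

20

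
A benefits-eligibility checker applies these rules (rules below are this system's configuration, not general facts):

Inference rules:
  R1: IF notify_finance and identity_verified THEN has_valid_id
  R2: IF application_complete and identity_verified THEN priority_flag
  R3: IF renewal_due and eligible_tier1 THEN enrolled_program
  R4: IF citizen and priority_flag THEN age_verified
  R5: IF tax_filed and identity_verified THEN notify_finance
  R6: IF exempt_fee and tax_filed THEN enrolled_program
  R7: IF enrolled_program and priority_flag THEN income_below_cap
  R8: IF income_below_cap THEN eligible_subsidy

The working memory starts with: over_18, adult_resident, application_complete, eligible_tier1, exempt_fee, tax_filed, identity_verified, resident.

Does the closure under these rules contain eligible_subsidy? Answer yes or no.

Round 1: R2 [IF application_complete and identity_verified THEN priority_flag]; R5 [IF tax_filed and identity_verified THEN notify_finance]; R6 [IF exempt_fee and tax_filed THEN enrolled_program]. New: priority_flag, notify_finance, enrolled_program.
Round 2: R1 [IF notify_finance and identity_verified THEN has_valid_id]; R7 [IF enrolled_program and priority_flag THEN income_below_cap]. New: has_valid_id, income_below_cap.
Round 3: R8 [IF income_below_cap THEN eligible_subsidy]. New: eligible_subsidy.
eligible_subsidy appears in round 3, so it is derivable.

yes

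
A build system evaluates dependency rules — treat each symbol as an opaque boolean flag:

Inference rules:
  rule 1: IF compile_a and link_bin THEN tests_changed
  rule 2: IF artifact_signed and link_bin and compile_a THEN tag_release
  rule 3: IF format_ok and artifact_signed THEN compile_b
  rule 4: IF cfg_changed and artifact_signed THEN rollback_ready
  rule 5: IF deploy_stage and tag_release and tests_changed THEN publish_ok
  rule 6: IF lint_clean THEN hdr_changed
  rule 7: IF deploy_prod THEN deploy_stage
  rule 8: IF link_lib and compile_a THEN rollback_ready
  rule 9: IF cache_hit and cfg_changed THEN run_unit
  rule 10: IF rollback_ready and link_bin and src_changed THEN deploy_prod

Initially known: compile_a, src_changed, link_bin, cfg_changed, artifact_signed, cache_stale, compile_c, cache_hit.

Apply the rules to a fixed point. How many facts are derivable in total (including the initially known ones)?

15

Round 1 — rule 1, rule 2, rule 4, rule 9, derive tests_changed, tag_release, rollback_ready, run_unit.
Round 2 — rule 10, derive deploy_prod.
Round 3 — rule 7, derive deploy_stage.
Round 4 — rule 5, derive publish_ok.
Closure: {artifact_signed, cache_hit, cache_stale, cfg_changed, compile_a, compile_c, deploy_prod, deploy_stage, link_bin, publish_ok, rollback_ready, run_unit, src_changed, tag_release, tests_changed} — 15 facts.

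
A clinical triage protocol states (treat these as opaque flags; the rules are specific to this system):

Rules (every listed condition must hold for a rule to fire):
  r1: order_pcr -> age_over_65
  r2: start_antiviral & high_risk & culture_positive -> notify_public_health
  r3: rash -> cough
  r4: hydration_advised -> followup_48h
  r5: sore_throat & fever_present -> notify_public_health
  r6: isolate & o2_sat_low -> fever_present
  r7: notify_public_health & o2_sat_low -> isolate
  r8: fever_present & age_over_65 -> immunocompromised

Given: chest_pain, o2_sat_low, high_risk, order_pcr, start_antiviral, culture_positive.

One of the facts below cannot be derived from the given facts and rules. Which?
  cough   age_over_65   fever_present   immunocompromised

cough

Round 1 — r1, r2, derive age_over_65, notify_public_health.
Round 2 — r7, derive isolate.
Round 3 — r6, derive fever_present.
Round 4 — r8, derive immunocompromised.
Derived: immunocompromised (round 4), fever_present (round 3), age_over_65 (round 1). cough never appears in any round.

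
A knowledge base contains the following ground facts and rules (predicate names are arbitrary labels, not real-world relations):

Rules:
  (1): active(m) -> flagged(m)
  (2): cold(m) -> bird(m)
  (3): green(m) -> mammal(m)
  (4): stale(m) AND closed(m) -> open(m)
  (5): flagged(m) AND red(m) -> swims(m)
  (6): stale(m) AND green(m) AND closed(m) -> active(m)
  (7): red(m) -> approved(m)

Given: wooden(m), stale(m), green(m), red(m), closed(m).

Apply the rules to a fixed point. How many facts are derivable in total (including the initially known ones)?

11

Round 1 fires (3), (4), (6), (7), giving mammal(m), open(m), active(m), approved(m).
Round 2 fires (1), giving flagged(m).
Round 3 fires (5), giving swims(m).
Closure: {active(m), approved(m), closed(m), flagged(m), green(m), mammal(m), open(m), red(m), stale(m), swims(m), wooden(m)} — 11 facts.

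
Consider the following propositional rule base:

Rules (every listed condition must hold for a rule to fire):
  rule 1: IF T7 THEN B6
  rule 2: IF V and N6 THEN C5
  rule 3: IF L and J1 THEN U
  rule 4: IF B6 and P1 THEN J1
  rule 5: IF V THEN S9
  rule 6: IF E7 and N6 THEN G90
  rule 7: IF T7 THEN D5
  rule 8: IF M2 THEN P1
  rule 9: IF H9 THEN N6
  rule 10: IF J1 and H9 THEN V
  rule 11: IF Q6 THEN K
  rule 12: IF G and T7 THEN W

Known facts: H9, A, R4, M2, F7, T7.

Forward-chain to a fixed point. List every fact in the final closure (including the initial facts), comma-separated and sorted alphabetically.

Round 1 fires rule 1, rule 7, rule 8, rule 9, giving B6, D5, P1, N6.
Round 2 fires rule 4, giving J1.
Round 3 fires rule 10, giving V.
Round 4 fires rule 2, rule 5, giving C5, S9.

A, B6, C5, D5, F7, H9, J1, M2, N6, P1, R4, S9, T7, V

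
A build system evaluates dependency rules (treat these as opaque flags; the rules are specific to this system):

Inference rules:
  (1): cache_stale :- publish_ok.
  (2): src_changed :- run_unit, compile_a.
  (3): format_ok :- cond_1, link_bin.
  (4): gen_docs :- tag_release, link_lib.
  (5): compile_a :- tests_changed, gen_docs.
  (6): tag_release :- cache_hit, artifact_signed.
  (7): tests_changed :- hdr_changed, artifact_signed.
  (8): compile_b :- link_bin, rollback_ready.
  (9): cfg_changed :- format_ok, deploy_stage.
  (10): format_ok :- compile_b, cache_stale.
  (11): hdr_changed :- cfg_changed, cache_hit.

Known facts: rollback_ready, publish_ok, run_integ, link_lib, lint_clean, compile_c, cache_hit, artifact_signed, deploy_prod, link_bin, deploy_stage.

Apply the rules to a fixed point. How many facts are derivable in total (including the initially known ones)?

20

Round 1 — (1), (6), (8), derive cache_stale, tag_release, compile_b.
Round 2 — (4), (10), derive gen_docs, format_ok.
Round 3 — (9), derive cfg_changed.
Round 4 — (11), derive hdr_changed.
Round 5 — (7), derive tests_changed.
Round 6 — (5), derive compile_a.
Closure: {artifact_signed, cache_hit, cache_stale, cfg_changed, compile_a, compile_b, compile_c, deploy_prod, deploy_stage, format_ok, gen_docs, hdr_changed, link_bin, link_lib, lint_clean, publish_ok, rollback_ready, run_integ, tag_release, tests_changed} — 20 facts.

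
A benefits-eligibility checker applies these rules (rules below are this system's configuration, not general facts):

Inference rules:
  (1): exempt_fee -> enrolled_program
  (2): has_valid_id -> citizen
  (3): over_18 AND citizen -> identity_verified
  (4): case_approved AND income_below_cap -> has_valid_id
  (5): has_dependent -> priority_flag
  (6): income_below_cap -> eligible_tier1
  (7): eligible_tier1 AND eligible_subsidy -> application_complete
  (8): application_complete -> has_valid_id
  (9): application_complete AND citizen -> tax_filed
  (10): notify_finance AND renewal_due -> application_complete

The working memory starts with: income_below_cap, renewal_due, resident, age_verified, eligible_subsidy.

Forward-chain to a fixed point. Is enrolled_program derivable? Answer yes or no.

Round 1: (6) [income_below_cap -> eligible_tier1]. Adds eligible_tier1.
Round 2: (7) [eligible_tier1 AND eligible_subsidy -> application_complete]. Adds application_complete.
Round 3: (8) [application_complete -> has_valid_id]. Adds has_valid_id.
Round 4: (2) [has_valid_id -> citizen]. Adds citizen.
Round 5: (9) [application_complete AND citizen -> tax_filed]. Adds tax_filed.
Fixed point reached. enrolled_program is concluded only by (1); (1) needs exempt_fee (never derived).

no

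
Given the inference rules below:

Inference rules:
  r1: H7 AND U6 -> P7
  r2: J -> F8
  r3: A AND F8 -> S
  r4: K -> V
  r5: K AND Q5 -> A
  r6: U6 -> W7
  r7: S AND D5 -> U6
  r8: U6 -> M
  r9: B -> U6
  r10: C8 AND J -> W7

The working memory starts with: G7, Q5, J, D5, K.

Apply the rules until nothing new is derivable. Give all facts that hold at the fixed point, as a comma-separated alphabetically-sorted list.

Round 1 — r2, r4, r5, derive F8, V, A.
Round 2 — r3, derive S.
Round 3 — r7, derive U6.
Round 4 — r6, r8, derive W7, M.

A, D5, F8, G7, J, K, M, Q5, S, U6, V, W7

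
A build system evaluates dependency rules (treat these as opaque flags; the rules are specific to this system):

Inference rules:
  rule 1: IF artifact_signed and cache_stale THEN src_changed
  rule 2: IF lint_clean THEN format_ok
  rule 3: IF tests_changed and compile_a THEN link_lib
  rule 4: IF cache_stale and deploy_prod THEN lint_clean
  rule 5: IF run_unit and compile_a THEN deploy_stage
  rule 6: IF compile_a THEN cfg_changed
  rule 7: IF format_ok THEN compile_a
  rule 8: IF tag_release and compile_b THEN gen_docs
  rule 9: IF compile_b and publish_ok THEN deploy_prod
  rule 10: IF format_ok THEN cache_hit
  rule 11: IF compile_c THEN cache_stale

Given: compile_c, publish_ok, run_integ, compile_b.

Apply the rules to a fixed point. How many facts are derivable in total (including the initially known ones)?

11

Round 1: rule 9 [IF compile_b and publish_ok THEN deploy_prod]; rule 11 [IF compile_c THEN cache_stale]. Adds deploy_prod, cache_stale.
Round 2: rule 4 [IF cache_stale and deploy_prod THEN lint_clean]. Adds lint_clean.
Round 3: rule 2 [IF lint_clean THEN format_ok]. Adds format_ok.
Round 4: rule 7 [IF format_ok THEN compile_a]; rule 10 [IF format_ok THEN cache_hit]. Adds compile_a, cache_hit.
Round 5: rule 6 [IF compile_a THEN cfg_changed]. Adds cfg_changed.
Closure: {cache_hit, cache_stale, cfg_changed, compile_a, compile_b, compile_c, deploy_prod, format_ok, lint_clean, publish_ok, run_integ} — 11 facts.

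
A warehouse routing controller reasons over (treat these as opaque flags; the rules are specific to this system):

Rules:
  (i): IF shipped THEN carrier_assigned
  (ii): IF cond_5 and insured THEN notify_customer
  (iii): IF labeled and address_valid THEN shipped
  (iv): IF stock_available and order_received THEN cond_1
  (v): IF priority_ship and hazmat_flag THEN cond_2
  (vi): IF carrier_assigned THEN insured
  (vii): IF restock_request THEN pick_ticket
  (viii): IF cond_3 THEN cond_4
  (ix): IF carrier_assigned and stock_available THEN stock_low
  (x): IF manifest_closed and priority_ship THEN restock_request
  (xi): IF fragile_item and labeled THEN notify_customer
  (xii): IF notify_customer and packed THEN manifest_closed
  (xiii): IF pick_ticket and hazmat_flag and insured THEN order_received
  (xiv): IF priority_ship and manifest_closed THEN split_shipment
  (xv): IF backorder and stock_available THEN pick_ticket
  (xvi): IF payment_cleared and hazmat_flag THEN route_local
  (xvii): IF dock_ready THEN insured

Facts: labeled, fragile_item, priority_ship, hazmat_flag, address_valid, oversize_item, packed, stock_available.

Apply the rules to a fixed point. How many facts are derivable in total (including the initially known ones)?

Round 1: (iii) [IF labeled and address_valid THEN shipped]; (v) [IF priority_ship and hazmat_flag THEN cond_2]; (xi) [IF fragile_item and labeled THEN notify_customer]. Adds shipped, cond_2, notify_customer.
Round 2: (i) [IF shipped THEN carrier_assigned]; (xii) [IF notify_customer and packed THEN manifest_closed]. Adds carrier_assigned, manifest_closed.
Round 3: (vi) [IF carrier_assigned THEN insured]; (ix) [IF carrier_assigned and stock_available THEN stock_low]; (x) [IF manifest_closed and priority_ship THEN restock_request]; (xiv) [IF priority_ship and manifest_closed THEN split_shipment]. Adds insured, stock_low, restock_request, split_shipment.
Round 4: (vii) [IF restock_request THEN pick_ticket]. Adds pick_ticket.
Round 5: (xiii) [IF pick_ticket and hazmat_flag and insured THEN order_received]. Adds order_received.
Round 6: (iv) [IF stock_available and order_received THEN cond_1]. Adds cond_1.
Closure: {address_valid, carrier_assigned, cond_1, cond_2, fragile_item, hazmat_flag, insured, labeled, manifest_closed, notify_customer, order_received, oversize_item, packed, pick_ticket, priority_ship, restock_request, shipped, split_shipment, stock_available, stock_low} — 20 facts.

20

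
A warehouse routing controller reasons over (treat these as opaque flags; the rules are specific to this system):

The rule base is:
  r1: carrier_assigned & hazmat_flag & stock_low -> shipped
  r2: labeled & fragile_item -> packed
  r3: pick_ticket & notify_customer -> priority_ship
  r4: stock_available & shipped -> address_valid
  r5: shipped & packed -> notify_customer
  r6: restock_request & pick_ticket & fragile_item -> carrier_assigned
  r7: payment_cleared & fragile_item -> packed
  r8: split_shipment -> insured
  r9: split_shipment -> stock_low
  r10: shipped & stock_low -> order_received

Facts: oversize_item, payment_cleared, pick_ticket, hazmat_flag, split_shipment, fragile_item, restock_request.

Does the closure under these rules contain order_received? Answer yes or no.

Round 1: r6 [restock_request & pick_ticket & fragile_item -> carrier_assigned]; r7 [payment_cleared & fragile_item -> packed]; r8 [split_shipment -> insured]; r9 [split_shipment -> stock_low]. New: carrier_assigned, packed, insured, stock_low.
Round 2: r1 [carrier_assigned & hazmat_flag & stock_low -> shipped]. New: shipped.
Round 3: r5 [shipped & packed -> notify_customer]; r10 [shipped & stock_low -> order_received]. New: notify_customer, order_received.
Round 4: r3 [pick_ticket & notify_customer -> priority_ship]. New: priority_ship.
order_received appears in round 3, so it is derivable.

yes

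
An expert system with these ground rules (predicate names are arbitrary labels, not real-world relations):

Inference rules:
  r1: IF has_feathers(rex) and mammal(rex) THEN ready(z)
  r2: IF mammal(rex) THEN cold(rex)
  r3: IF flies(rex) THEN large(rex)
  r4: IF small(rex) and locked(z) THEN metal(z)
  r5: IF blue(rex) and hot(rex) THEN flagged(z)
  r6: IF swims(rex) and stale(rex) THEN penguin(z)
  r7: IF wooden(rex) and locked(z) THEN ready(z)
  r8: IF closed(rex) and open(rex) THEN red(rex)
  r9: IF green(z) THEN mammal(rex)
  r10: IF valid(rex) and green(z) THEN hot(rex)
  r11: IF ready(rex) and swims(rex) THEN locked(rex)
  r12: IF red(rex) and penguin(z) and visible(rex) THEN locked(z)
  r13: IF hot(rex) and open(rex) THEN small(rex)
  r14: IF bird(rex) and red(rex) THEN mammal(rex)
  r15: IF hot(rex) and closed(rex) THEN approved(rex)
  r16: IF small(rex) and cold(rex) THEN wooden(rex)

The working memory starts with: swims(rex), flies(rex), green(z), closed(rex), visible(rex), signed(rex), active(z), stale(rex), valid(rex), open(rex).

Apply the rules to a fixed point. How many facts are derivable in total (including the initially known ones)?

22

Round 1: r3 [IF flies(rex) THEN large(rex)]; r6 [IF swims(rex) and stale(rex) THEN penguin(z)]; r8 [IF closed(rex) and open(rex) THEN red(rex)]; r9 [IF green(z) THEN mammal(rex)]; r10 [IF valid(rex) and green(z) THEN hot(rex)]. Adds large(rex), penguin(z), red(rex), mammal(rex), hot(rex).
Round 2: r2 [IF mammal(rex) THEN cold(rex)]; r12 [IF red(rex) and penguin(z) and visible(rex) THEN locked(z)]; r13 [IF hot(rex) and open(rex) THEN small(rex)]; r15 [IF hot(rex) and closed(rex) THEN approved(rex)]. Adds cold(rex), locked(z), small(rex), approved(rex).
Round 3: r4 [IF small(rex) and locked(z) THEN metal(z)]; r16 [IF small(rex) and cold(rex) THEN wooden(rex)]. Adds metal(z), wooden(rex).
Round 4: r7 [IF wooden(rex) and locked(z) THEN ready(z)]. Adds ready(z).
Closure: {active(z), approved(rex), closed(rex), cold(rex), flies(rex), green(z), hot(rex), large(rex), locked(z), mammal(rex), metal(z), open(rex), penguin(z), ready(z), red(rex), signed(rex), small(rex), stale(rex), swims(rex), valid(rex), visible(rex), wooden(rex)} — 22 facts.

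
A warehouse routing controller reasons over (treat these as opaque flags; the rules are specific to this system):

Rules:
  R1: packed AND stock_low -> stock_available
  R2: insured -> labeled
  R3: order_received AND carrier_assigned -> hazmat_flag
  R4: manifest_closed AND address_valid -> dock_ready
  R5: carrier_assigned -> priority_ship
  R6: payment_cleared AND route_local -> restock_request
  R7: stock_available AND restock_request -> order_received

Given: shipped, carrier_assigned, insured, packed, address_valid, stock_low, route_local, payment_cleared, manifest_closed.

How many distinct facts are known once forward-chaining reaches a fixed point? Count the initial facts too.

16

Round 1 — R1, R2, R4, R5, R6, derive stock_available, labeled, dock_ready, priority_ship, restock_request.
Round 2 — R7, derive order_received.
Round 3 — R3, derive hazmat_flag.
Closure: {address_valid, carrier_assigned, dock_ready, hazmat_flag, insured, labeled, manifest_closed, order_received, packed, payment_cleared, priority_ship, restock_request, route_local, shipped, stock_available, stock_low} — 16 facts.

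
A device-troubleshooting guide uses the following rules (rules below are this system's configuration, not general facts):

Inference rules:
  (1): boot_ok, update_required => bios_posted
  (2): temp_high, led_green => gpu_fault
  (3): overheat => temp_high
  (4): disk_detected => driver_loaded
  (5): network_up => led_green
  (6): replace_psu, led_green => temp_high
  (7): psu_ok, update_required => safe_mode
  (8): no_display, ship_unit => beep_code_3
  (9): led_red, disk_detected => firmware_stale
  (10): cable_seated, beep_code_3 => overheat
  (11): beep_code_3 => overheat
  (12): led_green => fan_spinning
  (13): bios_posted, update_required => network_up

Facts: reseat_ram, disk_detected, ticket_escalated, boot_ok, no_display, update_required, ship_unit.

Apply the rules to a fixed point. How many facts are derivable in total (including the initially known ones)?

16

Round 1 — (1), (4), (8), derive bios_posted, driver_loaded, beep_code_3.
Round 2 — (11), (13), derive overheat, network_up.
Round 3 — (3), (5), derive temp_high, led_green.
Round 4 — (2), (12), derive gpu_fault, fan_spinning.
Closure: {beep_code_3, bios_posted, boot_ok, disk_detected, driver_loaded, fan_spinning, gpu_fault, led_green, network_up, no_display, overheat, reseat_ram, ship_unit, temp_high, ticket_escalated, update_required} — 16 facts.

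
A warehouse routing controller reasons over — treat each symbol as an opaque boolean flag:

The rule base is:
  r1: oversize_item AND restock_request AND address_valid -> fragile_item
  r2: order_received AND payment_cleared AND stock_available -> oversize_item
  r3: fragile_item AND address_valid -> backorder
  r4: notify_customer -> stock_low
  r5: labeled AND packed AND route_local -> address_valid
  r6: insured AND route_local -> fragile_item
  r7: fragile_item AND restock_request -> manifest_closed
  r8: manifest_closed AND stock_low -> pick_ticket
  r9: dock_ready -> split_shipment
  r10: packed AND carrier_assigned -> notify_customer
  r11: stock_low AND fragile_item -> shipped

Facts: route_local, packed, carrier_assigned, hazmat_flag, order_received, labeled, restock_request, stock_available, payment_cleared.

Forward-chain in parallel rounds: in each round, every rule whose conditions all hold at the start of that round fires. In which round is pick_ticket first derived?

4

[1] r2 [order_received AND payment_cleared AND stock_available -> oversize_item]; r5 [labeled AND packed AND route_local -> address_valid]; r10 [packed AND carrier_assigned -> notify_customer]. ⇒ new: oversize_item, address_valid, notify_customer.
[2] r1 [oversize_item AND restock_request AND address_valid -> fragile_item]; r4 [notify_customer -> stock_low]. ⇒ new: fragile_item, stock_low.
[3] r3 [fragile_item AND address_valid -> backorder]; r7 [fragile_item AND restock_request -> manifest_closed]; r11 [stock_low AND fragile_item -> shipped]. ⇒ new: backorder, manifest_closed, shipped.
[4] r8 [manifest_closed AND stock_low -> pick_ticket]. ⇒ new: pick_ticket.
pick_ticket first appears in round 4.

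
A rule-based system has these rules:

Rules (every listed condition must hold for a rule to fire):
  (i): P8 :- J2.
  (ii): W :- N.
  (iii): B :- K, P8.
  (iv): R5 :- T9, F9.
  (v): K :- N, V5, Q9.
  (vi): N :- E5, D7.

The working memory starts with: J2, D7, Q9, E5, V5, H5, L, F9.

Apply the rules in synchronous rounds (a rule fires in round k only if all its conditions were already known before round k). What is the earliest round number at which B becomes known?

3

Round 1 — (i), (vi), derive P8, N.
Round 2 — (ii), (v), derive W, K.
Round 3 — (iii), derive B.
B first appears in round 3.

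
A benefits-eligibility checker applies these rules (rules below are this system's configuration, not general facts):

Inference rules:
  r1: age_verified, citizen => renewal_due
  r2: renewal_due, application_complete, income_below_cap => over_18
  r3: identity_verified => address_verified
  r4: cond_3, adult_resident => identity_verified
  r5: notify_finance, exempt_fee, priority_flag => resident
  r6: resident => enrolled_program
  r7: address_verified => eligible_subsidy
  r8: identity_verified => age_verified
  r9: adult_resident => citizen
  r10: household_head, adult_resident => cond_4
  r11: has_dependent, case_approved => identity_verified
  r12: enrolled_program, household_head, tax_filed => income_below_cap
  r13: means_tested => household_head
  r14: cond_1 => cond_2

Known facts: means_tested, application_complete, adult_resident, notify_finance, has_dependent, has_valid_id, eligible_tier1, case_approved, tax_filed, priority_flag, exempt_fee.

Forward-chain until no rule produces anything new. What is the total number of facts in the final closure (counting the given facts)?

23

Round 1: r5 [notify_finance, exempt_fee, priority_flag => resident]; r9 [adult_resident => citizen]; r11 [has_dependent, case_approved => identity_verified]; r13 [means_tested => household_head]. Adds resident, citizen, identity_verified, household_head.
Round 2: r3 [identity_verified => address_verified]; r6 [resident => enrolled_program]; r8 [identity_verified => age_verified]; r10 [household_head, adult_resident => cond_4]. Adds address_verified, enrolled_program, age_verified, cond_4.
Round 3: r1 [age_verified, citizen => renewal_due]; r7 [address_verified => eligible_subsidy]; r12 [enrolled_program, household_head, tax_filed => income_below_cap]. Adds renewal_due, eligible_subsidy, income_below_cap.
Round 4: r2 [renewal_due, application_complete, income_below_cap => over_18]. Adds over_18.
Closure: {address_verified, adult_resident, age_verified, application_complete, case_approved, citizen, cond_4, eligible_subsidy, eligible_tier1, enrolled_program, exempt_fee, has_dependent, has_valid_id, household_head, identity_verified, income_below_cap, means_tested, notify_finance, over_18, priority_flag, renewal_due, resident, tax_filed} — 23 facts.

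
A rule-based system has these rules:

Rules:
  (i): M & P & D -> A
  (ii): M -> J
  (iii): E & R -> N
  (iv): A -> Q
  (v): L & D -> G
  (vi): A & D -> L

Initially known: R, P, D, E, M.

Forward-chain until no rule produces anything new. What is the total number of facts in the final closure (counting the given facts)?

Round 1 fires (i), (ii), (iii), giving A, J, N.
Round 2 fires (iv), (vi), giving Q, L.
Round 3 fires (v), giving G.
Closure: {A, D, E, G, J, L, M, N, P, Q, R} — 11 facts.

11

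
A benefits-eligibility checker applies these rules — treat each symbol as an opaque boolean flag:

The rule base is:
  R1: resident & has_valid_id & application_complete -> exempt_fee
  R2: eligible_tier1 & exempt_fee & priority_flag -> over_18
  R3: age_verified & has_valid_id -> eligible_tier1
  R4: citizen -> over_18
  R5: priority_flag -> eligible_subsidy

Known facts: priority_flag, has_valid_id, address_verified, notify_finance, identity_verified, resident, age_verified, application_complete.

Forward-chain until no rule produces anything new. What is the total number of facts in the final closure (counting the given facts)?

Round 1: R1 [resident & has_valid_id & application_complete -> exempt_fee]; R3 [age_verified & has_valid_id -> eligible_tier1]; R5 [priority_flag -> eligible_subsidy]. New: exempt_fee, eligible_tier1, eligible_subsidy.
Round 2: R2 [eligible_tier1 & exempt_fee & priority_flag -> over_18]. New: over_18.
Closure: {address_verified, age_verified, application_complete, eligible_subsidy, eligible_tier1, exempt_fee, has_valid_id, identity_verified, notify_finance, over_18, priority_flag, resident} — 12 facts.

12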